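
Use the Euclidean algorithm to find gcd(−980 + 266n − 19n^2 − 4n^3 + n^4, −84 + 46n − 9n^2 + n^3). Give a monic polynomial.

Euclidean algorithm in ℚ[n]:
  n^4 − 4n^3 − 19n^2 + 266n − 980 = (n + 5)(n^3 − 9n^2 + 46n − 84) + (−20n^2 + 120n − 560)
  n^3 − 9n^2 + 46n − 84 = (−(1/20)n + 3/20)(−20n^2 + 120n − 560) + (0)
Last nonzero remainder: −20n^2 + 120n − 560. Dividing through by −20 gives the monic gcd n^2 − 6n + 28.

28 − 6n + n^2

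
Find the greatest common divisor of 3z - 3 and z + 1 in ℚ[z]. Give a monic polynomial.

By polynomial division,
  3z - 3 = (3)(z + 1) + (-6)
  z + 1 = (-(1/6)z - 1/6)(-6) + (0)
The last nonzero remainder is the constant -6, so the polynomials are coprime and gcd = 1.

1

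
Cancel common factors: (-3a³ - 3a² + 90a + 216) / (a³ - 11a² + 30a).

Euclidean algorithm in ℚ[a]:
  -3a³ - 3a² + 90a + 216 = (-3)(a³ - 11a² + 30a) + (-36a² + 180a + 216)
  a³ - 11a² + 30a = (-(1/36)a + 1/6)(-36a² + 180a + 216) + (6a - 36)
  -36a² + 180a + 216 = (-6a - 6)(6a - 36) + (0)
Last nonzero remainder: 6a - 36. Dividing through by 6 gives the monic gcd a - 6.
Cancel a - 6 from numerator and denominator to get the reduced form.

(-3a² - 21a - 36)/(a² - 5a)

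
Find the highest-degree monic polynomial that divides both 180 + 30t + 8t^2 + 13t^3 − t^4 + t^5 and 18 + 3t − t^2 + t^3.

By polynomial division,
  t^5 − t^4 + 13t^3 + 8t^2 + 30t + 180 = (t^2 + 10)(t^3 − t^2 + 3t + 18) + (0)
The last nonzero remainder t^3 − t^2 + 3t + 18 is already monic.

18 + 3t − t^2 + t^3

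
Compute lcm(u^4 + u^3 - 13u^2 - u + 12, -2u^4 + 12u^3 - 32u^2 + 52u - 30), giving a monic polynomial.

By polynomial division,
  u^4 + u^3 - 13u^2 - u + 12 = (-1/2)(-2u^4 + 12u^3 - 32u^2 + 52u - 30) + (7u^3 - 29u^2 + 25u - 3)
  -2u^4 + 12u^3 - 32u^2 + 52u - 30 = (-(2/7)u + 26/49)(7u^3 - 29u^2 + 25u - 3) + (-(464/49)u^2 + (1856/49)u - 1392/49)
  7u^3 - 29u^2 + 25u - 3 = (-(343/464)u + 49/464)(-(464/49)u^2 + (1856/49)u - 1392/49) + (0)
Last nonzero remainder: -(464/49)u^2 + (1856/49)u - 1392/49. Dividing through by -464/49 gives the monic gcd u^2 - 4u + 3.
Then lcm(f, g) = f·g / gcd(f, g); expanding and making the result monic gives the answer.

u^6 - u^5 - 10u^4 + 30u^3 - 51u^2 - 29u + 60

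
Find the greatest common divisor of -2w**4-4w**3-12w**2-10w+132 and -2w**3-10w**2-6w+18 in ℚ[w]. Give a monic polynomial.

w+3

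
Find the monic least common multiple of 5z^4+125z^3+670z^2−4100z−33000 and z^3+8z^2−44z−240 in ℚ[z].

z^5+29z^4+234z^3−284z^2−9880z−26400

Apply the Euclidean algorithm:
  5z^4+125z^3+670z^2−4100z−33000 = (5z+85)(z^3+8z^2−44z−240) + (210z^2+840z−12600)
  z^3+8z^2−44z−240 = ((1/210)z+2/105)(210z^2+840z−12600) + (0)
Last nonzero remainder: 210z^2+840z−12600. Dividing through by 210 gives the monic gcd z^2+4z−60.
Then lcm(f, g) = f·g / gcd(f, g); expanding and making the result monic gives the answer.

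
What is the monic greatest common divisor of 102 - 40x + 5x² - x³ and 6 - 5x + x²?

Repeated division with remainder:
  -x³ + 5x² - 40x + 102 = (-x)(x² - 5x + 6) + (-34x + 102)
  x² - 5x + 6 = (-(1/34)x + 1/17)(-34x + 102) + (0)
Last nonzero remainder: -34x + 102. Dividing through by -34 gives the monic gcd x - 3.

-3 + x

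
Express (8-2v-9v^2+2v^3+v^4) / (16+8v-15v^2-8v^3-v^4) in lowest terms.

(2-v)/(4+v)

By polynomial division,
  v^4+2v^3-9v^2-2v+8 = (-1)(-v^4-8v^3-15v^2+8v+16) + (-6v^3-24v^2+6v+24)
  -v^4-8v^3-15v^2+8v+16 = ((1/6)v+2/3)(-6v^3-24v^2+6v+24) + (0)
Last nonzero remainder: -6v^3-24v^2+6v+24. Dividing through by -6 gives the monic gcd v^3+4v^2-v-4.
Cancel v^3+4v^2-v-4 from numerator and denominator to get the reduced form.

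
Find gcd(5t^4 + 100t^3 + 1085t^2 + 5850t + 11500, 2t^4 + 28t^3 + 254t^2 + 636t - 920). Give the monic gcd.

t^3 + 15t^2 + 142t + 460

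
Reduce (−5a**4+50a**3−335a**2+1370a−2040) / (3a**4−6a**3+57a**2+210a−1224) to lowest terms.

Euclidean algorithm in ℚ[a]:
  −5a**4+50a**3−335a**2+1370a−2040 = (−5/3)(3a**4−6a**3+57a**2+210a−1224) + (40a**3−240a**2+1720a−4080)
  3a**4−6a**3+57a**2+210a−1224 = ((3/40)a+3/10)(40a**3−240a**2+1720a−4080) + (0)
Last nonzero remainder: 40a**3−240a**2+1720a−4080. Dividing through by 40 gives the monic gcd a**3−6a**2+43a−102.
Cancel a**3−6a**2+43a−102 from numerator and denominator to get the reduced form.

(−5a+20)/(3a+12)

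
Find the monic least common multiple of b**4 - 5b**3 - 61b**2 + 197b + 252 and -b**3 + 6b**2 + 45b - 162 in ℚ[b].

b**6 - 2b**5 - 94b**4 + 104b**3 + 1941b**2 - 2790b - 4536

Apply the Euclidean algorithm:
  b**4 - 5b**3 - 61b**2 + 197b + 252 = (-b - 1)(-b**3 + 6b**2 + 45b - 162) + (-10b**2 + 80b + 90)
  -b**3 + 6b**2 + 45b - 162 = ((1/10)b + 1/5)(-10b**2 + 80b + 90) + (20b - 180)
  -10b**2 + 80b + 90 = (-(1/2)b - 1/2)(20b - 180) + (0)
Last nonzero remainder: 20b - 180. Dividing through by 20 gives the monic gcd b - 9.
Then lcm(f, g) = f·g / gcd(f, g); expanding and making the result monic gives the answer.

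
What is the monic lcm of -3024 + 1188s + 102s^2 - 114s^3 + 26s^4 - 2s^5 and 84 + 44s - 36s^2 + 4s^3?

1512 + 918s - 645s^2 + 6s^3 + 44s^4 - 12s^5 + s^6

Euclidean algorithm in ℚ[s]:
  -2s^5 + 26s^4 - 114s^3 + 102s^2 + 1188s - 3024 = (-(1/2)s^2 + 2s - 5)(4s^3 - 36s^2 + 44s + 84) + (-124s^2 + 1240s - 2604)
  4s^3 - 36s^2 + 44s + 84 = (-(1/31)s - 1/31)(-124s^2 + 1240s - 2604) + (0)
Last nonzero remainder: -124s^2 + 1240s - 2604. Dividing through by -124 gives the monic gcd s^2 - 10s + 21.
Then lcm(f, g) = f·g / gcd(f, g); expanding and making the result monic gives the answer.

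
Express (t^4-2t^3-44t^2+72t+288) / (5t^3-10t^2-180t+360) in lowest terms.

Repeated division with remainder:
  t^4-2t^3-44t^2+72t+288 = ((1/5)t)(5t^3-10t^2-180t+360) + (-8t^2+288)
  5t^3-10t^2-180t+360 = (-(5/8)t+5/4)(-8t^2+288) + (0)
Last nonzero remainder: -8t^2+288. Dividing through by -8 gives the monic gcd t^2-36.
Cancel t^2-36 from numerator and denominator to get the reduced form.

(t^2-2t-8)/(5t-10)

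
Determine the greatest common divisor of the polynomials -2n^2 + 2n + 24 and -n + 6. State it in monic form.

1

By polynomial division,
  -2n^2 + 2n + 24 = (2n + 10)(-n + 6) + (-36)
  -n + 6 = ((1/36)n - 1/6)(-36) + (0)
The last nonzero remainder is the constant -36, so the polynomials are coprime and gcd = 1.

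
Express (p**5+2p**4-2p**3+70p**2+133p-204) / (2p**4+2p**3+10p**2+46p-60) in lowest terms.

(p**3+p+68)/(2p**2-2p+20)

By polynomial division,
  p**5+2p**4-2p**3+70p**2+133p-204 = ((1/2)p+1/2)(2p**4+2p**3+10p**2+46p-60) + (-8p**3+42p**2+140p-174)
  2p**4+2p**3+10p**2+46p-60 = (-(1/4)p-25/16)(-8p**3+42p**2+140p-174) + ((885/8)p**2+(885/4)p-2655/8)
  -8p**3+42p**2+140p-174 = (-(64/885)p+464/885)((885/8)p**2+(885/4)p-2655/8) + (0)
Last nonzero remainder: (885/8)p**2+(885/4)p-2655/8. Dividing through by 885/8 gives the monic gcd p**2+2p-3.
Cancel p**2+2p-3 from numerator and denominator to get the reduced form.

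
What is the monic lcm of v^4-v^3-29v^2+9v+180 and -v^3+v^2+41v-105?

v^5+6v^4-36v^3-194v^2+243v+1260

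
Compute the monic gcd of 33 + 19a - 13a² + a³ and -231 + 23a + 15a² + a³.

-3 + a

Apply the Euclidean algorithm:
  a³ - 13a² + 19a + 33 = (a³ + 15a² + 23a - 231) + (-28a² - 4a + 264)
  a³ + 15a² + 23a - 231 = (-(1/28)a - 26/49)(-28a² - 4a + 264) + ((1485/49)a - 4455/49)
  -28a² - 4a + 264 = (-(1372/1485)a - 392/135)((1485/49)a - 4455/49) + (0)
Last nonzero remainder: (1485/49)a - 4455/49. Dividing through by 1485/49 gives the monic gcd a - 3.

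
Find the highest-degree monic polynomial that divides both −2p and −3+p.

Repeated division with remainder:
  −2p = (−2)(p−3) + (−6)
  p−3 = (−(1/6)p+1/2)(−6) + (0)
The last nonzero remainder is the constant −6, so the polynomials are coprime and gcd = 1.

1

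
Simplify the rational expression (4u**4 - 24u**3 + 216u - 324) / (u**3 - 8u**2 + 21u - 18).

(4u**2 - 36)/(u - 2)

Euclidean algorithm in ℚ[u]:
  4u**4 - 24u**3 + 216u - 324 = (4u + 8)(u**3 - 8u**2 + 21u - 18) + (-20u**2 + 120u - 180)
  u**3 - 8u**2 + 21u - 18 = (-(1/20)u + 1/10)(-20u**2 + 120u - 180) + (0)
Last nonzero remainder: -20u**2 + 120u - 180. Dividing through by -20 gives the monic gcd u**2 - 6u + 9.
Cancel u**2 - 6u + 9 from numerator and denominator to get the reduced form.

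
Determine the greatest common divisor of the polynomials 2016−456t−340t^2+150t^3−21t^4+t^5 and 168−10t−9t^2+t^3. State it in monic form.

Apply the Euclidean algorithm:
  t^5−21t^4+150t^3−340t^2−456t+2016 = (t^2−12t+52)(t^3−9t^2−10t+168) + (−160t^2+2080t−6720)
  t^3−9t^2−10t+168 = (−(1/160)t−1/40)(−160t^2+2080t−6720) + (0)
Last nonzero remainder: −160t^2+2080t−6720. Dividing through by −160 gives the monic gcd t^2−13t+42.

42−13t+t^2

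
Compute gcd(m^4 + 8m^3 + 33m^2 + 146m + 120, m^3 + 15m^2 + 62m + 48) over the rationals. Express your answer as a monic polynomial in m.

m^2 + 7m + 6

Euclidean algorithm in ℚ[m]:
  m^4 + 8m^3 + 33m^2 + 146m + 120 = (m - 7)(m^3 + 15m^2 + 62m + 48) + (76m^2 + 532m + 456)
  m^3 + 15m^2 + 62m + 48 = ((1/76)m + 2/19)(76m^2 + 532m + 456) + (0)
Last nonzero remainder: 76m^2 + 532m + 456. Dividing through by 76 gives the monic gcd m^2 + 7m + 6.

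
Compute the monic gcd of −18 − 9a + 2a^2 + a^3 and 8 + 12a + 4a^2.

2 + a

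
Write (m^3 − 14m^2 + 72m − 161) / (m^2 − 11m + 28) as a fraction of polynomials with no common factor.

(m^2 − 7m + 23)/(m − 4)

By polynomial division,
  m^3 − 14m^2 + 72m − 161 = (m − 3)(m^2 − 11m + 28) + (11m − 77)
  m^2 − 11m + 28 = ((1/11)m − 4/11)(11m − 77) + (0)
Last nonzero remainder: 11m − 77. Dividing through by 11 gives the monic gcd m − 7.
Cancel m − 7 from numerator and denominator to get the reduced form.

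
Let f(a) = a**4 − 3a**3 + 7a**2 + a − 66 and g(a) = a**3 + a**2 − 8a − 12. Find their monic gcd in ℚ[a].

Apply the Euclidean algorithm:
  a**4 − 3a**3 + 7a**2 + a − 66 = (a − 4)(a**3 + a**2 − 8a − 12) + (19a**2 − 19a − 114)
  a**3 + a**2 − 8a − 12 = ((1/19)a + 2/19)(19a**2 − 19a − 114) + (0)
Last nonzero remainder: 19a**2 − 19a − 114. Dividing through by 19 gives the monic gcd a**2 − a − 6.

a**2 − a − 6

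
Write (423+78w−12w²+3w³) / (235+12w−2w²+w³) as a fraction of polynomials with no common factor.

Euclidean algorithm in ℚ[w]:
  3w³−12w²+78w+423 = (3)(w³−2w²+12w+235) + (−6w²+42w−282)
  w³−2w²+12w+235 = (−(1/6)w−5/6)(−6w²+42w−282) + (0)
Last nonzero remainder: −6w²+42w−282. Dividing through by −6 gives the monic gcd w²−7w+47.
Cancel w²−7w+47 from numerator and denominator to get the reduced form.

(9+3w)/(5+w)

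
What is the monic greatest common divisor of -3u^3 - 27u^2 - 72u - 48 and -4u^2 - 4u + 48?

u + 4

Euclidean algorithm in ℚ[u]:
  -3u^3 - 27u^2 - 72u - 48 = ((3/4)u + 6)(-4u^2 - 4u + 48) + (-84u - 336)
  -4u^2 - 4u + 48 = ((1/21)u - 1/7)(-84u - 336) + (0)
Last nonzero remainder: -84u - 336. Dividing through by -84 gives the monic gcd u + 4.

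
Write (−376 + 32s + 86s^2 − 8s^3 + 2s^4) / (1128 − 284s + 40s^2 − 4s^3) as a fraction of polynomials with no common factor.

(4 − s^2)/(−12 + 2s)

Repeated division with remainder:
  2s^4 − 8s^3 + 86s^2 + 32s − 376 = (−(1/2)s − 3)(−4s^3 + 40s^2 − 284s + 1128) + (64s^2 − 256s + 3008)
  −4s^3 + 40s^2 − 284s + 1128 = (−(1/16)s + 3/8)(64s^2 − 256s + 3008) + (0)
Last nonzero remainder: 64s^2 − 256s + 3008. Dividing through by 64 gives the monic gcd s^2 − 4s + 47.
Cancel s^2 − 4s + 47 from numerator and denominator to get the reduced form.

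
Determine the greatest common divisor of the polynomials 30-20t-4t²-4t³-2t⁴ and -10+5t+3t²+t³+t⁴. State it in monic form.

-5+5t-t²+t³

Repeated division with remainder:
  -2t⁴-4t³-4t²-20t+30 = (-2)(t⁴+t³+3t²+5t-10) + (-2t³+2t²-10t+10)
  t⁴+t³+3t²+5t-10 = (-(1/2)t-1)(-2t³+2t²-10t+10) + (0)
Last nonzero remainder: -2t³+2t²-10t+10. Dividing through by -2 gives the monic gcd t³-t²+5t-5.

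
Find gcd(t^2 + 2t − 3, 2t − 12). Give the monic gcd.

1

Euclidean algorithm in ℚ[t]:
  t^2 + 2t − 3 = ((1/2)t + 4)(2t − 12) + (45)
  2t − 12 = ((2/45)t − 4/15)(45) + (0)
The last nonzero remainder is the constant 45, so the polynomials are coprime and gcd = 1.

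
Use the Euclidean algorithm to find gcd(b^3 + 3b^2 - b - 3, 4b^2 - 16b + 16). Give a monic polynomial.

1

By polynomial division,
  b^3 + 3b^2 - b - 3 = ((1/4)b + 7/4)(4b^2 - 16b + 16) + (23b - 31)
  4b^2 - 16b + 16 = ((4/23)b - 244/529)(23b - 31) + (900/529)
  23b - 31 = ((12167/900)b - 16399/900)(900/529) + (0)
The last nonzero remainder is the constant 900/529, so the polynomials are coprime and gcd = 1.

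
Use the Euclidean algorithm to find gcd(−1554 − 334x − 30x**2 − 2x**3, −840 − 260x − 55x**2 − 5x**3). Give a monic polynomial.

Euclidean algorithm in ℚ[x]:
  −2x**3 − 30x**2 − 334x − 1554 = (2/5)(−5x**3 − 55x**2 − 260x − 840) + (−8x**2 − 230x − 1218)
  −5x**3 − 55x**2 − 260x − 840 = ((5/8)x − 355/32)(−8x**2 − 230x − 1218) + (−(32805/16)x − 229635/16)
  −8x**2 − 230x − 1218 = ((128/32805)x + 928/10935)(−(32805/16)x − 229635/16) + (0)
Last nonzero remainder: −(32805/16)x − 229635/16. Dividing through by −32805/16 gives the monic gcd x + 7.

7 + x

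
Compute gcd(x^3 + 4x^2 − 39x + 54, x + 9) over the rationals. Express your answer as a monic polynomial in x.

x + 9

Apply the Euclidean algorithm:
  x^3 + 4x^2 − 39x + 54 = (x^2 − 5x + 6)(x + 9) + (0)
The last nonzero remainder x + 9 is already monic.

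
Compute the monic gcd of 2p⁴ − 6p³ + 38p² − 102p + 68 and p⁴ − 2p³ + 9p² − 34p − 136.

p² + 17

Apply the Euclidean algorithm:
  2p⁴ − 6p³ + 38p² − 102p + 68 = (2)(p⁴ − 2p³ + 9p² − 34p − 136) + (−2p³ + 20p² − 34p + 340)
  p⁴ − 2p³ + 9p² − 34p − 136 = (−(1/2)p − 4)(−2p³ + 20p² − 34p + 340) + (72p² + 1224)
  −2p³ + 20p² − 34p + 340 = (−(1/36)p + 5/18)(72p² + 1224) + (0)
Last nonzero remainder: 72p² + 1224. Dividing through by 72 gives the monic gcd p² + 17.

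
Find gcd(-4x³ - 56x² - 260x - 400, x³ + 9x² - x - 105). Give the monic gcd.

x + 5

Repeated division with remainder:
  -4x³ - 56x² - 260x - 400 = (-4)(x³ + 9x² - x - 105) + (-20x² - 264x - 820)
  x³ + 9x² - x - 105 = (-(1/20)x + 21/100)(-20x² - 264x - 820) + ((336/25)x + 336/5)
  -20x² - 264x - 820 = (-(125/84)x - 1025/84)((336/25)x + 336/5) + (0)
Last nonzero remainder: (336/25)x + 336/5. Dividing through by 336/25 gives the monic gcd x + 5.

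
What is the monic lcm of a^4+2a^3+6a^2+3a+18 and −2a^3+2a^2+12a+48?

a^5−2a^4−2a^3−21a^2+6a−72

By polynomial division,
  a^4+2a^3+6a^2+3a+18 = (−(1/2)a−3/2)(−2a^3+2a^2+12a+48) + (15a^2+45a+90)
  −2a^3+2a^2+12a+48 = (−(2/15)a+8/15)(15a^2+45a+90) + (0)
Last nonzero remainder: 15a^2+45a+90. Dividing through by 15 gives the monic gcd a^2+3a+6.
Then lcm(f, g) = f·g / gcd(f, g); expanding and making the result monic gives the answer.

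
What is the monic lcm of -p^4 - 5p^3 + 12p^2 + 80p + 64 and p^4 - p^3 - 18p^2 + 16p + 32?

p^5 + 3p^4 - 22p^3 - 56p^2 + 96p + 128

Euclidean algorithm in ℚ[p]:
  -p^4 - 5p^3 + 12p^2 + 80p + 64 = (-1)(p^4 - p^3 - 18p^2 + 16p + 32) + (-6p^3 - 6p^2 + 96p + 96)
  p^4 - p^3 - 18p^2 + 16p + 32 = (-(1/6)p + 1/3)(-6p^3 - 6p^2 + 96p + 96) + (0)
Last nonzero remainder: -6p^3 - 6p^2 + 96p + 96. Dividing through by -6 gives the monic gcd p^3 + p^2 - 16p - 16.
Then lcm(f, g) = f·g / gcd(f, g); expanding and making the result monic gives the answer.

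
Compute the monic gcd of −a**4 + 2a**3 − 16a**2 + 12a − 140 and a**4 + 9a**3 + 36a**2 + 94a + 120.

Euclidean algorithm in ℚ[a]:
  −a**4 + 2a**3 − 16a**2 + 12a − 140 = (−1)(a**4 + 9a**3 + 36a**2 + 94a + 120) + (11a**3 + 20a**2 + 106a − 20)
  a**4 + 9a**3 + 36a**2 + 94a + 120 = ((1/11)a + 79/121)(11a**3 + 20a**2 + 106a − 20) + ((1610/121)a**2 + (3220/121)a + 16100/121)
  11a**3 + 20a**2 + 106a − 20 = ((1331/1610)a − 121/805)((1610/121)a**2 + (3220/121)a + 16100/121) + (0)
Last nonzero remainder: (1610/121)a**2 + (3220/121)a + 16100/121. Dividing through by 1610/121 gives the monic gcd a**2 + 2a + 10.

a**2 + 2a + 10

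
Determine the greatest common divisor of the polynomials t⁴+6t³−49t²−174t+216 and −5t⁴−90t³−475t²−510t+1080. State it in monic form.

t³+12t²+23t−36

Apply the Euclidean algorithm:
  t⁴+6t³−49t²−174t+216 = (−1/5)(−5t⁴−90t³−475t²−510t+1080) + (−12t³−144t²−276t+432)
  −5t⁴−90t³−475t²−510t+1080 = ((5/12)t+5/2)(−12t³−144t²−276t+432) + (0)
Last nonzero remainder: −12t³−144t²−276t+432. Dividing through by −12 gives the monic gcd t³+12t²+23t−36.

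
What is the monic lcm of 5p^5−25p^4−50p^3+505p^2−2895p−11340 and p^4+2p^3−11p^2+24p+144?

p^7−10p^6+27p^5+91p^4−1204p^3+1839p^2+4392p−27216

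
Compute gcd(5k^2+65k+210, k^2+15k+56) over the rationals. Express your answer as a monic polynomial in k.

Repeated division with remainder:
  5k^2+65k+210 = (5)(k^2+15k+56) + (−10k−70)
  k^2+15k+56 = (−(1/10)k−4/5)(−10k−70) + (0)
Last nonzero remainder: −10k−70. Dividing through by −10 gives the monic gcd k+7.

k+7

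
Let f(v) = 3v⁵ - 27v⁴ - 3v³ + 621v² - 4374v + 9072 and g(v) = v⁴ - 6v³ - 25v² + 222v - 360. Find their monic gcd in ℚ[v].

v² + 3v - 18

Repeated division with remainder:
  3v⁵ - 27v⁴ - 3v³ + 621v² - 4374v + 9072 = (3v - 9)(v⁴ - 6v³ - 25v² + 222v - 360) + (18v³ - 270v² - 1296v + 5832)
  v⁴ - 6v³ - 25v² + 222v - 360 = ((1/18)v + 1/2)(18v³ - 270v² - 1296v + 5832) + (182v² + 546v - 3276)
  18v³ - 270v² - 1296v + 5832 = ((9/91)v - 162/91)(182v² + 546v - 3276) + (0)
Last nonzero remainder: 182v² + 546v - 3276. Dividing through by 182 gives the monic gcd v² + 3v - 18.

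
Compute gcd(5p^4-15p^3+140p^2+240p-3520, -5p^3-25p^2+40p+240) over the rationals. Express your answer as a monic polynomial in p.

Euclidean algorithm in ℚ[p]:
  5p^4-15p^3+140p^2+240p-3520 = (-p+8)(-5p^3-25p^2+40p+240) + (380p^2+160p-5440)
  -5p^3-25p^2+40p+240 = (-(1/76)p-87/1444)(380p^2+160p-5440) + (-(7920/361)p-31680/361)
  380p^2+160p-5440 = (-(6859/396)p+6137/99)(-(7920/361)p-31680/361) + (0)
Last nonzero remainder: -(7920/361)p-31680/361. Dividing through by -7920/361 gives the monic gcd p+4.

p+4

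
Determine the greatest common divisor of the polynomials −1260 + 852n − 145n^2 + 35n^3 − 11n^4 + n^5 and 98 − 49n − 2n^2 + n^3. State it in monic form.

Euclidean algorithm in ℚ[n]:
  n^5 − 11n^4 + 35n^3 − 145n^2 + 852n − 1260 = (n^2 − 9n + 66)(n^3 − 2n^2 − 49n + 98) + (−552n^2 + 4968n − 7728)
  n^3 − 2n^2 − 49n + 98 = (−(1/552)n − 7/552)(−552n^2 + 4968n − 7728) + (0)
Last nonzero remainder: −552n^2 + 4968n − 7728. Dividing through by −552 gives the monic gcd n^2 − 9n + 14.

14 − 9n + n^2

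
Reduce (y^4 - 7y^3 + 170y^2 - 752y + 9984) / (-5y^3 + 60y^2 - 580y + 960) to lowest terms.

(-y^2 - 3y - 104)/(5y - 10)

Apply the Euclidean algorithm:
  y^4 - 7y^3 + 170y^2 - 752y + 9984 = (-(1/5)y - 1)(-5y^3 + 60y^2 - 580y + 960) + (114y^2 - 1140y + 10944)
  -5y^3 + 60y^2 - 580y + 960 = (-(5/114)y + 5/57)(114y^2 - 1140y + 10944) + (0)
Last nonzero remainder: 114y^2 - 1140y + 10944. Dividing through by 114 gives the monic gcd y^2 - 10y + 96.
Cancel y^2 - 10y + 96 from numerator and denominator to get the reduced form.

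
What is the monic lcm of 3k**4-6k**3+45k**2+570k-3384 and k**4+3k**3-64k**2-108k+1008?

k**6-k**5-29k**4+289k**3-1568k**2-9108k+47376

Euclidean algorithm in ℚ[k]:
  3k**4-6k**3+45k**2+570k-3384 = (3)(k**4+3k**3-64k**2-108k+1008) + (-15k**3+237k**2+894k-6408)
  k**4+3k**3-64k**2-108k+1008 = (-(1/15)k-94/75)(-15k**3+237k**2+894k-6408) + ((7316/25)k**2+(14632/25)k-175584/25)
  -15k**3+237k**2+894k-6408 = (-(375/7316)k+6675/7316)((7316/25)k**2+(14632/25)k-175584/25) + (0)
Last nonzero remainder: (7316/25)k**2+(14632/25)k-175584/25. Dividing through by 7316/25 gives the monic gcd k**2+2k-24.
Then lcm(f, g) = f·g / gcd(f, g); expanding and making the result monic gives the answer.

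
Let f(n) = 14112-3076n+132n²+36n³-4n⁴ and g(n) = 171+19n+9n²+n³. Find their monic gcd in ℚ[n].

9+n

Euclidean algorithm in ℚ[n]:
  -4n⁴+36n³+132n²-3076n+14112 = (-4n+72)(n³+9n²+19n+171) + (-440n²-3760n+1800)
  n³+9n²+19n+171 = (-(1/440)n-1/968)(-440n²-3760n+1800) + ((2324/121)n+20916/121)
  -440n²-3760n+1800 = (-(13310/581)n+6050/581)((2324/121)n+20916/121) + (0)
Last nonzero remainder: (2324/121)n+20916/121. Dividing through by 2324/121 gives the monic gcd n+9.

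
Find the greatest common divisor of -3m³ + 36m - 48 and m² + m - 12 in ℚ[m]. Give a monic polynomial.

m + 4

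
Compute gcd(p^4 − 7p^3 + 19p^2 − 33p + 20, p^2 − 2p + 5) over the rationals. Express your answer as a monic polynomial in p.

Euclidean algorithm in ℚ[p]:
  p^4 − 7p^3 + 19p^2 − 33p + 20 = (p^2 − 5p + 4)(p^2 − 2p + 5) + (0)
The last nonzero remainder p^2 − 2p + 5 is already monic.

p^2 − 2p + 5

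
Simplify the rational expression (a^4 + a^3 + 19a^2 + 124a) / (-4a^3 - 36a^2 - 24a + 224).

(-a^3 + 3a^2 - 31a)/(4a^2 + 20a - 56)

By polynomial division,
  a^4 + a^3 + 19a^2 + 124a = (-(1/4)a + 2)(-4a^3 - 36a^2 - 24a + 224) + (85a^2 + 228a - 448)
  -4a^3 - 36a^2 - 24a + 224 = (-(4/85)a - 2148/7225)(85a^2 + 228a - 448) + ((164024/7225)a + 656096/7225)
  85a^2 + 228a - 448 = ((614125/164024)a - 14450/2929)((164024/7225)a + 656096/7225) + (0)
Last nonzero remainder: (164024/7225)a + 656096/7225. Dividing through by 164024/7225 gives the monic gcd a + 4.
Cancel a + 4 from numerator and denominator to get the reduced form.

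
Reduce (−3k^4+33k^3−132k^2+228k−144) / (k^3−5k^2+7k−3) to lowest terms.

(−3k^3+24k^2−60k+48)/(k^2−2k+1)

Repeated division with remainder:
  −3k^4+33k^3−132k^2+228k−144 = (−3k+18)(k^3−5k^2+7k−3) + (−21k^2+93k−90)
  k^3−5k^2+7k−3 = (−(1/21)k+4/147)(−21k^2+93k−90) + ((9/49)k−27/49)
  −21k^2+93k−90 = (−(343/3)k+490/3)((9/49)k−27/49) + (0)
Last nonzero remainder: (9/49)k−27/49. Dividing through by 9/49 gives the monic gcd k−3.
Cancel k−3 from numerator and denominator to get the reduced form.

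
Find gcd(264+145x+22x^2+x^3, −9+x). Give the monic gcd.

1

Repeated division with remainder:
  x^3+22x^2+145x+264 = (x^2+31x+424)(x−9) + (4080)
  x−9 = ((1/4080)x−3/1360)(4080) + (0)
The last nonzero remainder is the constant 4080, so the polynomials are coprime and gcd = 1.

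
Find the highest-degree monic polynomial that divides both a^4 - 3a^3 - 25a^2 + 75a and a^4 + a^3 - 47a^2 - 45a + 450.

a^2 + 2a - 15

Apply the Euclidean algorithm:
  a^4 - 3a^3 - 25a^2 + 75a = (a^4 + a^3 - 47a^2 - 45a + 450) + (-4a^3 + 22a^2 + 120a - 450)
  a^4 + a^3 - 47a^2 - 45a + 450 = (-(1/4)a - 13/8)(-4a^3 + 22a^2 + 120a - 450) + ((75/4)a^2 + (75/2)a - 1125/4)
  -4a^3 + 22a^2 + 120a - 450 = (-(16/75)a + 8/5)((75/4)a^2 + (75/2)a - 1125/4) + (0)
Last nonzero remainder: (75/4)a^2 + (75/2)a - 1125/4. Dividing through by 75/4 gives the monic gcd a^2 + 2a - 15.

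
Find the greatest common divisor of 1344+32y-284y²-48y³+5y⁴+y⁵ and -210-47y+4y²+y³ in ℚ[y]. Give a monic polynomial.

-42-y+y²

Euclidean algorithm in ℚ[y]:
  y⁵+5y⁴-48y³-284y²+32y+1344 = (y²+y-5)(y³+4y²-47y-210) + (-7y²+7y+294)
  y³+4y²-47y-210 = (-(1/7)y-5/7)(-7y²+7y+294) + (0)
Last nonzero remainder: -7y²+7y+294. Dividing through by -7 gives the monic gcd y²-y-42.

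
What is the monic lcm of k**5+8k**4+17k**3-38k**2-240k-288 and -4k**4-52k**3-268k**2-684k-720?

By polynomial division,
  k**5+8k**4+17k**3-38k**2-240k-288 = (-(1/4)k+5/4)(-4k**4-52k**3-268k**2-684k-720) + (15k**3+126k**2+435k+612)
  -4k**4-52k**3-268k**2-684k-720 = (-(4/15)k-92/75)(15k**3+126k**2+435k+612) + ((64/25)k**2+(64/5)k+768/25)
  15k**3+126k**2+435k+612 = ((375/64)k+1275/64)((64/25)k**2+(64/5)k+768/25) + (0)
Last nonzero remainder: (64/25)k**2+(64/5)k+768/25. Dividing through by 64/25 gives the monic gcd k**2+5k+12.
Then lcm(f, g) = f·g / gcd(f, g); expanding and making the result monic gives the answer.

k**7+16k**6+96k**5+218k**4-289k**3-2778k**2-5904k-4320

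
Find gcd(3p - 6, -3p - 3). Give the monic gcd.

Repeated division with remainder:
  3p - 6 = (-1)(-3p - 3) + (-9)
  -3p - 3 = ((1/3)p + 1/3)(-9) + (0)
The last nonzero remainder is the constant -9, so the polynomials are coprime and gcd = 1.

1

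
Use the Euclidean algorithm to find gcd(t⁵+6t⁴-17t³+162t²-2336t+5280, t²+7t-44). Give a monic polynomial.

By polynomial division,
  t⁵+6t⁴-17t³+162t²-2336t+5280 = (t³-t²+34t-120)(t²+7t-44) + (0)
The last nonzero remainder t²+7t-44 is already monic.

t²+7t-44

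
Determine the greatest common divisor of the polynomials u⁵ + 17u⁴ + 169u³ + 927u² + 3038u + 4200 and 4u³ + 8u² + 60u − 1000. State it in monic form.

Repeated division with remainder:
  u⁵ + 17u⁴ + 169u³ + 927u² + 3038u + 4200 = ((1/4)u² + (15/4)u + 31)(4u³ + 8u² + 60u − 1000) + (704u² + 4928u + 35200)
  4u³ + 8u² + 60u − 1000 = ((1/176)u − 5/176)(704u² + 4928u + 35200) + (0)
Last nonzero remainder: 704u² + 4928u + 35200. Dividing through by 704 gives the monic gcd u² + 7u + 50.

u² + 7u + 50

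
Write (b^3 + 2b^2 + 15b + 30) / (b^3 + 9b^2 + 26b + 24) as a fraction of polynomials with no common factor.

(b^2 + 15)/(b^2 + 7b + 12)

Apply the Euclidean algorithm:
  b^3 + 2b^2 + 15b + 30 = (b^3 + 9b^2 + 26b + 24) + (-7b^2 - 11b + 6)
  b^3 + 9b^2 + 26b + 24 = (-(1/7)b - 52/49)(-7b^2 - 11b + 6) + ((744/49)b + 1488/49)
  -7b^2 - 11b + 6 = (-(343/744)b + 49/248)((744/49)b + 1488/49) + (0)
Last nonzero remainder: (744/49)b + 1488/49. Dividing through by 744/49 gives the monic gcd b + 2.
Cancel b + 2 from numerator and denominator to get the reduced form.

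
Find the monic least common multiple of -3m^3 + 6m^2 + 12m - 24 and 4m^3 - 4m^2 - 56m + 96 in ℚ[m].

Repeated division with remainder:
  -3m^3 + 6m^2 + 12m - 24 = (-3/4)(4m^3 - 4m^2 - 56m + 96) + (3m^2 - 30m + 48)
  4m^3 - 4m^2 - 56m + 96 = ((4/3)m + 12)(3m^2 - 30m + 48) + (240m - 480)
  3m^2 - 30m + 48 = ((1/80)m - 1/10)(240m - 480) + (0)
Last nonzero remainder: 240m - 480. Dividing through by 240 gives the monic gcd m - 2.
Then lcm(f, g) = f·g / gcd(f, g); expanding and making the result monic gives the answer.

m^5 - m^4 - 18m^3 + 28m^2 + 56m - 96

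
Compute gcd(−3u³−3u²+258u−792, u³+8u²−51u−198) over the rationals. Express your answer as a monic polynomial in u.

Apply the Euclidean algorithm:
  −3u³−3u²+258u−792 = (−3)(u³+8u²−51u−198) + (21u²+105u−1386)
  u³+8u²−51u−198 = ((1/21)u+1/7)(21u²+105u−1386) + (0)
Last nonzero remainder: 21u²+105u−1386. Dividing through by 21 gives the monic gcd u²+5u−66.

u²+5u−66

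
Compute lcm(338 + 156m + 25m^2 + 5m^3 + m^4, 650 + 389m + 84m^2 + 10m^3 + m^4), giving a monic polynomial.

Repeated division with remainder:
  m^4 + 5m^3 + 25m^2 + 156m + 338 = (m^4 + 10m^3 + 84m^2 + 389m + 650) + (−5m^3 − 59m^2 − 233m − 312)
  m^4 + 10m^3 + 84m^2 + 389m + 650 = (−(1/5)m + 9/25)(−5m^3 − 59m^2 − 233m − 312) + ((1466/25)m^2 + (10262/25)m + 19058/25)
  −5m^3 − 59m^2 − 233m − 312 = (−(125/1466)m − 300/733)((1466/25)m^2 + (10262/25)m + 19058/25) + (0)
Last nonzero remainder: (1466/25)m^2 + (10262/25)m + 19058/25. Dividing through by 1466/25 gives the monic gcd m^2 + 7m + 13.
Then lcm(f, g) = f·g / gcd(f, g); expanding and making the result monic gives the answer.

16900 + 8814m + 2056m^2 + 481m^3 + 90m^4 + 8m^5 + m^6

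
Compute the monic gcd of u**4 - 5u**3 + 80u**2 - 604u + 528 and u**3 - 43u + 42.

Repeated division with remainder:
  u**4 - 5u**3 + 80u**2 - 604u + 528 = (u - 5)(u**3 - 43u + 42) + (123u**2 - 861u + 738)
  u**3 - 43u + 42 = ((1/123)u + 7/123)(123u**2 - 861u + 738) + (0)
Last nonzero remainder: 123u**2 - 861u + 738. Dividing through by 123 gives the monic gcd u**2 - 7u + 6.

u**2 - 7u + 6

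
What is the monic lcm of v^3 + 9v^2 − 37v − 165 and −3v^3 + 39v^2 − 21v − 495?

Apply the Euclidean algorithm:
  v^3 + 9v^2 − 37v − 165 = (−1/3)(−3v^3 + 39v^2 − 21v − 495) + (22v^2 − 44v − 330)
  −3v^3 + 39v^2 − 21v − 495 = (−(3/22)v + 3/2)(22v^2 − 44v − 330) + (0)
Last nonzero remainder: 22v^2 − 44v − 330. Dividing through by 22 gives the monic gcd v^2 − 2v − 15.
Then lcm(f, g) = f·g / gcd(f, g); expanding and making the result monic gives the answer.

v^4 − 2v^3 − 136v^2 + 242v + 1815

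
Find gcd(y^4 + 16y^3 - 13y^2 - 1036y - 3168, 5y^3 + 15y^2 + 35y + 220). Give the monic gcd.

y + 4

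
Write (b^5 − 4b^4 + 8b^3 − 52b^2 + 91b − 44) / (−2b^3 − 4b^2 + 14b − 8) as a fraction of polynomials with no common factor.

(−b^3 + 2b^2 − 3b + 44)/(2b + 8)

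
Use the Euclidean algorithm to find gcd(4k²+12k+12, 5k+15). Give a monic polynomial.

Euclidean algorithm in ℚ[k]:
  4k²+12k+12 = ((4/5)k)(5k+15) + (12)
  5k+15 = ((5/12)k+5/4)(12) + (0)
The last nonzero remainder is the constant 12, so the polynomials are coprime and gcd = 1.

1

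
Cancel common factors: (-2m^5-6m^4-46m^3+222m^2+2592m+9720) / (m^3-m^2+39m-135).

(-2m^3-2m^2+48m+216)/(m-3)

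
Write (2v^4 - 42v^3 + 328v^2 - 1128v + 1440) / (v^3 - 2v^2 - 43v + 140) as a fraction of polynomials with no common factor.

Repeated division with remainder:
  2v^4 - 42v^3 + 328v^2 - 1128v + 1440 = (2v - 38)(v^3 - 2v^2 - 43v + 140) + (338v^2 - 3042v + 6760)
  v^3 - 2v^2 - 43v + 140 = ((1/338)v + 7/338)(338v^2 - 3042v + 6760) + (0)
Last nonzero remainder: 338v^2 - 3042v + 6760. Dividing through by 338 gives the monic gcd v^2 - 9v + 20.
Cancel v^2 - 9v + 20 from numerator and denominator to get the reduced form.

(2v^2 - 24v + 72)/(v + 7)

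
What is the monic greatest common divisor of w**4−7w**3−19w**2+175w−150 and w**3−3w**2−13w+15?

Euclidean algorithm in ℚ[w]:
  w**4−7w**3−19w**2+175w−150 = (w−4)(w**3−3w**2−13w+15) + (−18w**2+108w−90)
  w**3−3w**2−13w+15 = (−(1/18)w−1/6)(−18w**2+108w−90) + (0)
Last nonzero remainder: −18w**2+108w−90. Dividing through by −18 gives the monic gcd w**2−6w+5.

w**2−6w+5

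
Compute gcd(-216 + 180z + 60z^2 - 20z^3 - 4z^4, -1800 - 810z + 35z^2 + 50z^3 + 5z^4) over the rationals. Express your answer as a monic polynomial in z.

18 + 9z + z^2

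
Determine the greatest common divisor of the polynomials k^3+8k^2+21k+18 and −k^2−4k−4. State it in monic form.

Apply the Euclidean algorithm:
  k^3+8k^2+21k+18 = (−k−4)(−k^2−4k−4) + (k+2)
  −k^2−4k−4 = (−k−2)(k+2) + (0)
The last nonzero remainder k+2 is already monic.

k+2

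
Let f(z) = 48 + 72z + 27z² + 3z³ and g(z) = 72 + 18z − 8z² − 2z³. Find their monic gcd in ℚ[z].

By polynomial division,
  3z³ + 27z² + 72z + 48 = (−3/2)(−2z³ − 8z² + 18z + 72) + (15z² + 99z + 156)
  −2z³ − 8z² + 18z + 72 = (−(2/15)z + 26/75)(15z² + 99z + 156) + ((112/25)z + 448/25)
  15z² + 99z + 156 = ((375/112)z + 975/112)((112/25)z + 448/25) + (0)
Last nonzero remainder: (112/25)z + 448/25. Dividing through by 112/25 gives the monic gcd z + 4.

4 + z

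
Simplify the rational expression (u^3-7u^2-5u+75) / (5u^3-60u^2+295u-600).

Apply the Euclidean algorithm:
  u^3-7u^2-5u+75 = (1/5)(5u^3-60u^2+295u-600) + (5u^2-64u+195)
  5u^3-60u^2+295u-600 = (u+4/5)(5u^2-64u+195) + ((756/5)u-756)
  5u^2-64u+195 = ((25/756)u-65/252)((756/5)u-756) + (0)
Last nonzero remainder: (756/5)u-756. Dividing through by 756/5 gives the monic gcd u-5.
Cancel u-5 from numerator and denominator to get the reduced form.

(u^2-2u-15)/(5u^2-35u+120)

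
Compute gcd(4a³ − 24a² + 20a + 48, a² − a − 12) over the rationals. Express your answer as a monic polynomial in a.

Apply the Euclidean algorithm:
  4a³ − 24a² + 20a + 48 = (4a − 20)(a² − a − 12) + (48a − 192)
  a² − a − 12 = ((1/48)a + 1/16)(48a − 192) + (0)
Last nonzero remainder: 48a − 192. Dividing through by 48 gives the monic gcd a − 4.

a − 4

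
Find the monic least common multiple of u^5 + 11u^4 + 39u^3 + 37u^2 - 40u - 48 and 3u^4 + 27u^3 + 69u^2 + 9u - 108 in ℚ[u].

u^6 + 14u^5 + 72u^4 + 154u^3 + 71u^2 - 168u - 144

Repeated division with remainder:
  u^5 + 11u^4 + 39u^3 + 37u^2 - 40u - 48 = ((1/3)u + 2/3)(3u^4 + 27u^3 + 69u^2 + 9u - 108) + (-2u^3 - 12u^2 - 10u + 24)
  3u^4 + 27u^3 + 69u^2 + 9u - 108 = (-(3/2)u - 9/2)(-2u^3 - 12u^2 - 10u + 24) + (0)
Last nonzero remainder: -2u^3 - 12u^2 - 10u + 24. Dividing through by -2 gives the monic gcd u^3 + 6u^2 + 5u - 12.
Then lcm(f, g) = f·g / gcd(f, g); expanding and making the result monic gives the answer.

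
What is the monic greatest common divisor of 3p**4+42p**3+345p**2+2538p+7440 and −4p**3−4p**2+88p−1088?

p+8

Repeated division with remainder:
  3p**4+42p**3+345p**2+2538p+7440 = (−(3/4)p−39/4)(−4p**3−4p**2+88p−1088) + (372p**2+2580p−3168)
  −4p**3−4p**2+88p−1088 = (−(1/93)p+184/2883)(372p**2+2580p−3168) + (−(106408/961)p−851264/961)
  372p**2+2580p−3168 = (−(89373/26602)p+95139/26602)(−(106408/961)p−851264/961) + (0)
Last nonzero remainder: −(106408/961)p−851264/961. Dividing through by −106408/961 gives the monic gcd p+8.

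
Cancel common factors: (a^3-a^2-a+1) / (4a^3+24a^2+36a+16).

(a^2-2a+1)/(4a^2+20a+16)

By polynomial division,
  a^3-a^2-a+1 = (1/4)(4a^3+24a^2+36a+16) + (-7a^2-10a-3)
  4a^3+24a^2+36a+16 = (-(4/7)a-128/49)(-7a^2-10a-3) + ((400/49)a+400/49)
  -7a^2-10a-3 = (-(343/400)a-147/400)((400/49)a+400/49) + (0)
Last nonzero remainder: (400/49)a+400/49. Dividing through by 400/49 gives the monic gcd a+1.
Cancel a+1 from numerator and denominator to get the reduced form.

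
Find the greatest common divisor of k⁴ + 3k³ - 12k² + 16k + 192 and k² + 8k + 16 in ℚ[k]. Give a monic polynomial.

Apply the Euclidean algorithm:
  k⁴ + 3k³ - 12k² + 16k + 192 = (k² - 5k + 12)(k² + 8k + 16) + (0)
The last nonzero remainder k² + 8k + 16 is already monic.

k² + 8k + 16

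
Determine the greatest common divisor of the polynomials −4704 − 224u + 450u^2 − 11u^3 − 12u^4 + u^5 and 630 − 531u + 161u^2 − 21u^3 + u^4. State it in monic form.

Apply the Euclidean algorithm:
  u^5 − 12u^4 − 11u^3 + 450u^2 − 224u − 4704 = (u + 9)(u^4 − 21u^3 + 161u^2 − 531u + 630) + (17u^3 − 468u^2 + 3925u − 10374)
  u^4 − 21u^3 + 161u^2 − 531u + 630 = ((1/17)u + 111/289)(17u^3 − 468u^2 + 3925u − 10374) + ((31752/289)u^2 − (412776/289)u + 1333584/289)
  17u^3 − 468u^2 + 3925u − 10374 = ((4913/31752)u − 71383/31752)((31752/289)u^2 − (412776/289)u + 1333584/289) + (0)
Last nonzero remainder: (31752/289)u^2 − (412776/289)u + 1333584/289. Dividing through by 31752/289 gives the monic gcd u^2 − 13u + 42.

42 − 13u + u^2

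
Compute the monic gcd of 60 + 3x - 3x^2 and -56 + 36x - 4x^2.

1

Repeated division with remainder:
  -3x^2 + 3x + 60 = (3/4)(-4x^2 + 36x - 56) + (-24x + 102)
  -4x^2 + 36x - 56 = ((1/6)x - 19/24)(-24x + 102) + (99/4)
  -24x + 102 = (-(32/33)x + 136/33)(99/4) + (0)
The last nonzero remainder is the constant 99/4, so the polynomials are coprime and gcd = 1.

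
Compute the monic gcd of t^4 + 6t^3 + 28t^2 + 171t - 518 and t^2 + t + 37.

t^2 + t + 37

By polynomial division,
  t^4 + 6t^3 + 28t^2 + 171t - 518 = (t^2 + 5t - 14)(t^2 + t + 37) + (0)
The last nonzero remainder t^2 + t + 37 is already monic.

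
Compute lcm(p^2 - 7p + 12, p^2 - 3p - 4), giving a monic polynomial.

p^3 - 6p^2 + 5p + 12

Apply the Euclidean algorithm:
  p^2 - 7p + 12 = (p^2 - 3p - 4) + (-4p + 16)
  p^2 - 3p - 4 = (-(1/4)p - 1/4)(-4p + 16) + (0)
Last nonzero remainder: -4p + 16. Dividing through by -4 gives the monic gcd p - 4.
Then lcm(f, g) = f·g / gcd(f, g); expanding and making the result monic gives the answer.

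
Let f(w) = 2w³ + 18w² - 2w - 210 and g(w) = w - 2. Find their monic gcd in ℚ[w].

Apply the Euclidean algorithm:
  2w³ + 18w² - 2w - 210 = (2w² + 22w + 42)(w - 2) + (-126)
  w - 2 = (-(1/126)w + 1/63)(-126) + (0)
The last nonzero remainder is the constant -126, so the polynomials are coprime and gcd = 1.

1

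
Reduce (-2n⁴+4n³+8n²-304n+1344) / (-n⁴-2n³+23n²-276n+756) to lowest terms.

(2n²+4n-48)/(n²+6n-27)

Apply the Euclidean algorithm:
  -2n⁴+4n³+8n²-304n+1344 = (2)(-n⁴-2n³+23n²-276n+756) + (8n³-38n²+248n-168)
  -n⁴-2n³+23n²-276n+756 = (-(1/8)n-27/32)(8n³-38n²+248n-168) + ((351/16)n²-(351/4)n+2457/4)
  8n³-38n²+248n-168 = ((128/351)n-32/117)((351/16)n²-(351/4)n+2457/4) + (0)
Last nonzero remainder: (351/16)n²-(351/4)n+2457/4. Dividing through by 351/16 gives the monic gcd n²-4n+28.
Cancel n²-4n+28 from numerator and denominator to get the reduced form.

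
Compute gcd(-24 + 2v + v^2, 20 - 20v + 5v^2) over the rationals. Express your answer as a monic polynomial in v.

1

Euclidean algorithm in ℚ[v]:
  v^2 + 2v - 24 = (1/5)(5v^2 - 20v + 20) + (6v - 28)
  5v^2 - 20v + 20 = ((5/6)v + 5/9)(6v - 28) + (320/9)
  6v - 28 = ((27/160)v - 63/80)(320/9) + (0)
The last nonzero remainder is the constant 320/9, so the polynomials are coprime and gcd = 1.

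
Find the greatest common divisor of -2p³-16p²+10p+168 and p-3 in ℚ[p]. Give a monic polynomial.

p-3

Repeated division with remainder:
  -2p³-16p²+10p+168 = (-2p²-22p-56)(p-3) + (0)
The last nonzero remainder p-3 is already monic.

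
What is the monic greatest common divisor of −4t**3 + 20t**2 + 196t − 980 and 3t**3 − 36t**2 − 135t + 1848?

t + 7

By polynomial division,
  −4t**3 + 20t**2 + 196t − 980 = (−4/3)(3t**3 − 36t**2 − 135t + 1848) + (−28t**2 + 16t + 1484)
  3t**3 − 36t**2 − 135t + 1848 = (−(3/28)t + 60/49)(−28t**2 + 16t + 1484) + ((216/49)t + 216/7)
  −28t**2 + 16t + 1484 = (−(343/54)t + 2597/54)((216/49)t + 216/7) + (0)
Last nonzero remainder: (216/49)t + 216/7. Dividing through by 216/49 gives the monic gcd t + 7.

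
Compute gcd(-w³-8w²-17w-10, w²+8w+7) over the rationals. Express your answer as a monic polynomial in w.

w+1

Euclidean algorithm in ℚ[w]:
  -w³-8w²-17w-10 = (-w)(w²+8w+7) + (-10w-10)
  w²+8w+7 = (-(1/10)w-7/10)(-10w-10) + (0)
Last nonzero remainder: -10w-10. Dividing through by -10 gives the monic gcd w+1.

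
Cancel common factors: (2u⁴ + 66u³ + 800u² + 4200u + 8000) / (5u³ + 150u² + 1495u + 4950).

Apply the Euclidean algorithm:
  2u⁴ + 66u³ + 800u² + 4200u + 8000 = ((2/5)u + 6/5)(5u³ + 150u² + 1495u + 4950) + (22u² + 426u + 2060)
  5u³ + 150u² + 1495u + 4950 = ((5/22)u + 585/242)(22u² + 426u + 2060) + (-(360/121)u - 3600/121)
  22u² + 426u + 2060 = (-(1331/180)u - 12463/180)(-(360/121)u - 3600/121) + (0)
Last nonzero remainder: -(360/121)u - 3600/121. Dividing through by -360/121 gives the monic gcd u + 10.
Cancel u + 10 from numerator and denominator to get the reduced form.

(2u³ + 46u² + 340u + 800)/(5u² + 100u + 495)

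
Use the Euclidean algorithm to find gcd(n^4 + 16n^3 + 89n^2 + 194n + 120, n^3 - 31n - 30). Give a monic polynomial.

By polynomial division,
  n^4 + 16n^3 + 89n^2 + 194n + 120 = (n + 16)(n^3 - 31n - 30) + (120n^2 + 720n + 600)
  n^3 - 31n - 30 = ((1/120)n - 1/20)(120n^2 + 720n + 600) + (0)
Last nonzero remainder: 120n^2 + 720n + 600. Dividing through by 120 gives the monic gcd n^2 + 6n + 5.

n^2 + 6n + 5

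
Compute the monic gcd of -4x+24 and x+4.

Euclidean algorithm in ℚ[x]:
  -4x+24 = (-4)(x+4) + (40)
  x+4 = ((1/40)x+1/10)(40) + (0)
The last nonzero remainder is the constant 40, so the polynomials are coprime and gcd = 1.

1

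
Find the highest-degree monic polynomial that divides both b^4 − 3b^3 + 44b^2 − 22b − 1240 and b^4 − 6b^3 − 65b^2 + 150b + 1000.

b^2 − b − 20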